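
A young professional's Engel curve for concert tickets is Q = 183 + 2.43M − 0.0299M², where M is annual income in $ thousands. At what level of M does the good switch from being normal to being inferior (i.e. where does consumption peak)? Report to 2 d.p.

40.64

dQ/dM = 2.43 − 0.0598M.
The good is inferior where dQ/dM < 0. Setting dQ/dM = 0 gives M = 2.43 / 0.0598 = 40.64.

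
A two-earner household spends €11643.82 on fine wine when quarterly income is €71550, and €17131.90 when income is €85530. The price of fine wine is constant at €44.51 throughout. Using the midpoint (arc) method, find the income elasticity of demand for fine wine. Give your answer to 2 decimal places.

2.14

With a constant price, Q₁ = 11643.82/44.51 = 261.600 and Q₂ = 17131.90/44.51 = 384.900 (equivalently, work directly with expenditure since P cancels).
Midpoint %ΔQ = (17131.90 − 11643.82)/14387.86 = 0.38144; midpoint %ΔI = (85530 − 71550)/78540 = 0.17800.
η = 0.38144 / 0.17800 = 2.14.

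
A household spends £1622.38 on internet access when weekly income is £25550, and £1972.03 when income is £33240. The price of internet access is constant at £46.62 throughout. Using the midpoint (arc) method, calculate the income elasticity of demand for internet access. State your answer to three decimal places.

With a constant price, Q₁ = 1622.38/46.62 = 34.800 and Q₂ = 1972.03/46.62 = 42.300 (equivalently, work directly with expenditure since P cancels).
Midpoint %ΔQ = (1972.03 − 1622.38)/1797.21 = 0.19455; midpoint %ΔI = (33240 − 25550)/29395 = 0.26161.
η = 0.19455 / 0.26161 = 0.744.

0.744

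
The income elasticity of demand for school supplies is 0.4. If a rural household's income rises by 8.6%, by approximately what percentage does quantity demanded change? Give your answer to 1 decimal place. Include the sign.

3.4%

%ΔQ ≈ η × %ΔI = 0.4 × 8.6% = 3.4%.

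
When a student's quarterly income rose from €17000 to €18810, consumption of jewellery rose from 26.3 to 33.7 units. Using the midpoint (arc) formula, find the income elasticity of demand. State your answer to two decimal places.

2.44

ΔQ = 33.7 − 26.3 = 7.4; midpoint Q̄ = (26.3 + 33.7)/2 = 30.
ΔI = 18810 − 17000 = 1810; midpoint Ī = (17000 + 18810)/2 = 17905.
η = (ΔQ/Q̄) ÷ (ΔI/Ī) = (7.4/30) ÷ (1810/17905) = 2.44.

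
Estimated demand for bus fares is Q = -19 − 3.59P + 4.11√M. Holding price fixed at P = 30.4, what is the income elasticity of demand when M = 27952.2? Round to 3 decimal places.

0.615

At P = 30.4, M = 27952.2: Q = 559.011.
Holding P constant, ∂Q/∂M = 4.11/(2√M) = 0.0122915.
η_M = (∂Q/∂M)·(M/Q) = 0.0122915 × (27952.2/559.011) = 0.615.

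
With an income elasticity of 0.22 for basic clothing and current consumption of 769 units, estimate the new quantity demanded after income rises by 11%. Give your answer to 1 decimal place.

%ΔQ ≈ η × %ΔI = 0.22 × 11% = 2.42%.
New Q ≈ 769 × (1 + 0.0242) = 787.6.

787.6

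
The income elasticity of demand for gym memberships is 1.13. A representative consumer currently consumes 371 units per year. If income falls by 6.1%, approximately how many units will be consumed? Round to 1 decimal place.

%ΔQ ≈ η × %ΔI = 1.13 × (-6.1%) = -6.893%.
New Q ≈ 371 × (1 − 0.06893) = 345.4.

345.4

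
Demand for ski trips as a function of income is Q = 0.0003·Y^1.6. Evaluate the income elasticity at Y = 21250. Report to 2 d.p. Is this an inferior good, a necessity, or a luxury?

For Q = A·Y^β the income elasticity is constant and equal to β.
Here β = 1.6, so η = 1.60.
Since η > 1, the good is a luxury.

1.60 (luxury)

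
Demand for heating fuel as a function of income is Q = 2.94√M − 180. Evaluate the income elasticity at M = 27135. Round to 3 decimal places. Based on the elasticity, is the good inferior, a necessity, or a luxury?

At M = 27135: Q = 304.298.
dQ/dM = 2.94/(2√M) = 0.00892385 at this income.
η = (dQ/dM)·(M/Q) = 0.00892385 × (27135/304.298) = 0.796.
Since 0 < η < 1, the good is a necessity.

0.796 (necessity)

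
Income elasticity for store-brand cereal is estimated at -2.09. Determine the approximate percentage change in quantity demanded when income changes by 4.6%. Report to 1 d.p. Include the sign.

-9.6%

%ΔQ ≈ η × %ΔI = -2.09 × 4.6% = -9.6%.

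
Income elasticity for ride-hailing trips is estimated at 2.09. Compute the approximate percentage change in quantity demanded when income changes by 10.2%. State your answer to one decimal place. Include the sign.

21.3%

%ΔQ ≈ η × %ΔI = 2.09 × 10.2% = 21.3%.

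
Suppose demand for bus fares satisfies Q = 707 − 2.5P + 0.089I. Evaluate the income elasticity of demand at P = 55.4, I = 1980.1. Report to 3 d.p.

0.237

At P = 55.4, I = 1980.1: Q = 744.729.
Holding P constant, ∂Q/∂I = 0.089.
η_I = (∂Q/∂I)·(I/Q) = 0.089 × (1980.1/744.729) = 0.237.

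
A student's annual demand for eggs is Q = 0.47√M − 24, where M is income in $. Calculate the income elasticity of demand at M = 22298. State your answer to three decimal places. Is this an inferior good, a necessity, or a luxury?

0.760 (necessity)

At M = 22298: Q = 46.183.
dQ/dM = 0.47/(2√M) = 0.00157375 at this income.
η = (dQ/dM)·(M/Q) = 0.00157375 × (22298/46.183) = 0.760.
Since 0 < η < 1, the good is a necessity.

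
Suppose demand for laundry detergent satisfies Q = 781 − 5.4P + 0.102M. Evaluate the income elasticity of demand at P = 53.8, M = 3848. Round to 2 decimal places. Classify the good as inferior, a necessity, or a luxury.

0.44 (necessity)

At P = 53.8, M = 3848: Q = 882.976.
Holding P constant, ∂Q/∂M = 0.102.
η_M = (∂Q/∂M)·(M/Q) = 0.102 × (3848/882.976) = 0.44.
Since 0 < η < 1, this is a necessity.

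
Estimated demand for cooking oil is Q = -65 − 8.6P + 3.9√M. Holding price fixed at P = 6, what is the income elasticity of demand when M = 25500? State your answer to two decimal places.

At P = 6, M = 25500: Q = 506.180.
Holding P constant, ∂Q/∂M = 3.9/(2√M) = 0.0122114.
η_M = (∂Q/∂M)·(M/Q) = 0.0122114 × (25500/506.180) = 0.62.

0.62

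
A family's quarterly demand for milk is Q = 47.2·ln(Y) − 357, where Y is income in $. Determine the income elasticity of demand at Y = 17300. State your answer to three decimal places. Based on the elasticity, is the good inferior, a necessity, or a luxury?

At Y = 17300: Q = 103.599.
dQ/dY = 47.2/Y = 0.00272832 at this income.
η = (dQ/dY)·(Y/Q) = 0.00272832 × (17300/103.599) = 0.456.
Since 0 < η < 1, the good is a necessity.

0.456 (necessity)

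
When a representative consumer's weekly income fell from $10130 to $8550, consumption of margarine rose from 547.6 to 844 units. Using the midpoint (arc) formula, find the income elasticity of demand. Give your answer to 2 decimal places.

-2.52

ΔQ = 844 − 547.6 = 296.4; midpoint Q̄ = (547.6 + 844)/2 = 695.8.
ΔI = 8550 − 10130 = -1580; midpoint Ī = (10130 + 8550)/2 = 9340.
η = (ΔQ/Q̄) ÷ (ΔI/Ī) = (296.4/695.8) ÷ (-1580/9340) = -2.52.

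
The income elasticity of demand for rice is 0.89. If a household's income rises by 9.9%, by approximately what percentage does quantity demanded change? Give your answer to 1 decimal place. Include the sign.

%ΔQ ≈ η × %ΔI = 0.89 × 9.9% = 8.8%.

8.8%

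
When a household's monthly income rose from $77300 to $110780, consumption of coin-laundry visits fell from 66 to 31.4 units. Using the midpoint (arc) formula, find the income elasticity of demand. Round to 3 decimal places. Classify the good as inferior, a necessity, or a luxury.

-1.996 (inferior good)

ΔQ = 31.4 − 66 = -34.6; midpoint Q̄ = (66 + 31.4)/2 = 48.7.
ΔI = 110780 − 77300 = 33480; midpoint Ī = (77300 + 110780)/2 = 94040.
η = (ΔQ/Q̄) ÷ (ΔI/Ī) = (-34.6/48.7) ÷ (33480/94040) = -1.996.
η < 0 ⇒ inferior good.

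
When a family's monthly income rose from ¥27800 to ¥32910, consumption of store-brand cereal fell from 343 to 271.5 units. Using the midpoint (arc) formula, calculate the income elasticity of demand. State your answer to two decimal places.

-1.38

ΔQ = 271.5 − 343 = -71.5; midpoint Q̄ = (343 + 271.5)/2 = 307.25.
ΔI = 32910 − 27800 = 5110; midpoint Ī = (27800 + 32910)/2 = 30355.
η = (ΔQ/Q̄) ÷ (ΔI/Ī) = (-71.5/307.25) ÷ (5110/30355) = -1.38.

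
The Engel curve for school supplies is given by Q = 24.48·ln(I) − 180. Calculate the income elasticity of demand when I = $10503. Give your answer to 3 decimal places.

At I = 10503: Q = 46.671.
dQ/dI = 24.48/I = 0.00233076 at this income.
η = (dQ/dI)·(I/Q) = 0.00233076 × (10503/46.671) = 0.525.

0.525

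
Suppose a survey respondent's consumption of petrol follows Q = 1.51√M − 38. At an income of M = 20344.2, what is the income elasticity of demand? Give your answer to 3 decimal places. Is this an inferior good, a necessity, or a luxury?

At M = 20344.2: Q = 177.376.
dQ/dM = 1.51/(2√M) = 0.0052933 at this income.
η = (dQ/dM)·(M/Q) = 0.0052933 × (20344.2/177.376) = 0.607.
Since 0 < η < 1, the good is a necessity.

0.607 (necessity)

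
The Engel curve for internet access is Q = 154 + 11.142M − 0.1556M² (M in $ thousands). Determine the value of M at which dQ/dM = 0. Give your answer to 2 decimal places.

dQ/dM = 11.142 − 0.3112M.
The good is inferior where dQ/dM < 0. Setting dQ/dM = 0 gives M = 11.142 / 0.3112 = 35.80.

35.80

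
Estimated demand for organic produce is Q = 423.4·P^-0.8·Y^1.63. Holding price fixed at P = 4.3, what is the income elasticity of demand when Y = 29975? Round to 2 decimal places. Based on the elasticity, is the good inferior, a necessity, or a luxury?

For a multiplicative demand Q = A·P^α·Y^β, the income elasticity is β everywhere.
Here β = 1.63, so η = 1.63.
Since η > 1, this is a luxury.

1.63 (luxury)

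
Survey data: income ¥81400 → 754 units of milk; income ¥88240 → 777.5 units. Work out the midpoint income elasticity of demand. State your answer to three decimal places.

0.381

ΔQ = 777.5 − 754 = 23.5; midpoint Q̄ = (754 + 777.5)/2 = 765.75.
ΔI = 88240 − 81400 = 6840; midpoint Ī = (81400 + 88240)/2 = 84820.
η = (ΔQ/Q̄) ÷ (ΔI/Ī) = (23.5/765.75) ÷ (6840/84820) = 0.381.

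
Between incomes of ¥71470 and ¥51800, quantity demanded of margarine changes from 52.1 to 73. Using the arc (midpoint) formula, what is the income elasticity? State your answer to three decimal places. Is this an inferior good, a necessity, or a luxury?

-1.047 (inferior good)

ΔQ = 73 − 52.1 = 20.9; midpoint Q̄ = (52.1 + 73)/2 = 62.55.
ΔI = 51800 − 71470 = -19670; midpoint Ī = (71470 + 51800)/2 = 61635.
η = (ΔQ/Q̄) ÷ (ΔI/Ī) = (20.9/62.55) ÷ (-19670/61635) = -1.047.
η < 0 ⇒ inferior good.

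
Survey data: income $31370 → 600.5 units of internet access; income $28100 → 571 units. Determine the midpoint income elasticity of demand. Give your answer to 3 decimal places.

0.458

ΔQ = 571 − 600.5 = -29.5; midpoint Q̄ = (600.5 + 571)/2 = 585.75.
ΔI = 28100 − 31370 = -3270; midpoint Ī = (31370 + 28100)/2 = 29735.
η = (ΔQ/Q̄) ÷ (ΔI/Ī) = (-29.5/585.75) ÷ (-3270/29735) = 0.458.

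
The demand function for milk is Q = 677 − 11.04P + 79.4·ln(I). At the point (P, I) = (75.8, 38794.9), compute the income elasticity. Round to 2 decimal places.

0.12

At P = 75.8, I = 38794.9: Q = 679.112.
Holding P constant, ∂Q/∂I = 79.4/I = 0.00204666.
η_I = (∂Q/∂I)·(I/Q) = 0.00204666 × (38794.9/679.112) = 0.12.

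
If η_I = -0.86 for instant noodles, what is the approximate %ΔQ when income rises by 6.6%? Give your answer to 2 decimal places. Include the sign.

-5.68%

%ΔQ ≈ η × %ΔI = -0.86 × 6.6% = -5.68%.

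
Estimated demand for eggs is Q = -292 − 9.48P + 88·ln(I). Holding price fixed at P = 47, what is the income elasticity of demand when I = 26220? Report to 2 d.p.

At P = 47, I = 26220: Q = 157.776.
Holding P constant, ∂Q/∂I = 88/I = 0.00335622.
η_I = (∂Q/∂I)·(I/Q) = 0.00335622 × (26220/157.776) = 0.56.

0.56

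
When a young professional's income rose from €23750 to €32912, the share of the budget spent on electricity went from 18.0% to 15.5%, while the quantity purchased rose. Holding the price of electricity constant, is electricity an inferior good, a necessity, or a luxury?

Quantity rises but the budget share falls as income rises, so 0 < η < 1.

necessity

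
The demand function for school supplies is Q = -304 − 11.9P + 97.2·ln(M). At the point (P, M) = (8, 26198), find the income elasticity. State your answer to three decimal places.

At P = 8, M = 26198: Q = 589.658.
Holding P constant, ∂Q/∂M = 97.2/M = 0.00371021.
η_M = (∂Q/∂M)·(M/Q) = 0.00371021 × (26198/589.658) = 0.165.

0.165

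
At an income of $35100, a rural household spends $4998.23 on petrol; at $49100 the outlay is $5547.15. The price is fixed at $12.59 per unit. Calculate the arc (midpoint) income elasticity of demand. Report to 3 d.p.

0.313

With a constant price, Q₁ = 4998.23/12.59 = 397.000 and Q₂ = 5547.15/12.59 = 440.600 (equivalently, work directly with expenditure since P cancels).
Midpoint %ΔQ = (5547.15 − 4998.23)/5272.69 = 0.10411; midpoint %ΔI = (49100 − 35100)/42100 = 0.33254.
η = 0.10411 / 0.33254 = 0.313.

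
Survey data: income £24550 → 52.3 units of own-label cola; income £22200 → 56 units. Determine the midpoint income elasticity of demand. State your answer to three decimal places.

-0.680

ΔQ = 56 − 52.3 = 3.7; midpoint Q̄ = (52.3 + 56)/2 = 54.15.
ΔI = 22200 − 24550 = -2350; midpoint Ī = (24550 + 22200)/2 = 23375.
η = (ΔQ/Q̄) ÷ (ΔI/Ī) = (3.7/54.15) ÷ (-2350/23375) = -0.680.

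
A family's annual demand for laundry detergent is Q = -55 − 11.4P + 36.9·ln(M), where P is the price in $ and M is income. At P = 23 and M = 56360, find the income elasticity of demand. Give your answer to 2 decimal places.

At P = 23, M = 56360: Q = 86.468.
Holding P constant, ∂Q/∂M = 36.9/M = 0.00065472.
η_M = (∂Q/∂M)·(M/Q) = 0.00065472 × (56360/86.468) = 0.43.

0.43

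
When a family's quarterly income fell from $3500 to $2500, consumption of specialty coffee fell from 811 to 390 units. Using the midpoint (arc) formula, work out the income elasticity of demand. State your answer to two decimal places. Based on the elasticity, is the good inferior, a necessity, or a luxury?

ΔQ = 390 − 811 = -421; midpoint Q̄ = (811 + 390)/2 = 600.5.
ΔI = 2500 − 3500 = -1000; midpoint Ī = (3500 + 2500)/2 = 3000.
η = (ΔQ/Q̄) ÷ (ΔI/Ī) = (-421/600.5) ÷ (-1000/3000) = 2.10.
η > 1 ⇒ luxury.

2.10 (luxury)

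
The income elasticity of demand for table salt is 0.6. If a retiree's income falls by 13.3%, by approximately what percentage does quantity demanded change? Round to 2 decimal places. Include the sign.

%ΔQ ≈ η × %ΔI = 0.6 × (-13.3%) = -7.98%.

-7.98%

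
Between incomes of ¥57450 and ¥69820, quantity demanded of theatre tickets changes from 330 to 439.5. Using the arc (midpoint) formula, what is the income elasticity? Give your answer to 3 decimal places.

1.464

ΔQ = 439.5 − 330 = 109.5; midpoint Q̄ = (330 + 439.5)/2 = 384.75.
ΔI = 69820 − 57450 = 12370; midpoint Ī = (57450 + 69820)/2 = 63635.
η = (ΔQ/Q̄) ÷ (ΔI/Ī) = (109.5/384.75) ÷ (12370/63635) = 1.464.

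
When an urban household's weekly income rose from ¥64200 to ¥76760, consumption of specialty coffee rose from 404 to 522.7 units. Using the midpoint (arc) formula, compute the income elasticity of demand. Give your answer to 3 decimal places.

1.438

ΔQ = 522.7 − 404 = 118.7; midpoint Q̄ = (404 + 522.7)/2 = 463.35.
ΔI = 76760 − 64200 = 12560; midpoint Ī = (64200 + 76760)/2 = 70480.
η = (ΔQ/Q̄) ÷ (ΔI/Ī) = (118.7/463.35) ÷ (12560/70480) = 1.438.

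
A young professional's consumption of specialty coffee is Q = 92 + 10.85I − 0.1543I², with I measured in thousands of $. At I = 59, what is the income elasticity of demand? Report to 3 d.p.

-2.226

At I = 59: Q = 195.0317.
dQ/dI = 10.85 − 0.3086I = -7.35740.
η = (dQ/dI)·(I/Q) = -7.35740 × (59/195.0317) = -2.226.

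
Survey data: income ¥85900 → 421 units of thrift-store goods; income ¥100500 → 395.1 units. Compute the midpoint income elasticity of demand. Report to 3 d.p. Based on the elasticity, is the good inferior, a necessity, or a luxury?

-0.405 (inferior good)

ΔQ = 395.1 − 421 = -25.9; midpoint Q̄ = (421 + 395.1)/2 = 408.05.
ΔI = 100500 − 85900 = 14600; midpoint Ī = (85900 + 100500)/2 = 93200.
η = (ΔQ/Q̄) ÷ (ΔI/Ī) = (-25.9/408.05) ÷ (14600/93200) = -0.405.
η < 0 ⇒ inferior good.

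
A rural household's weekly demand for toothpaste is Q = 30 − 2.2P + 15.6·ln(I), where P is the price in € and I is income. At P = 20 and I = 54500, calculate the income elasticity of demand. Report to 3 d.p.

0.100

At P = 20, I = 54500: Q = 156.133.
Holding P constant, ∂Q/∂I = 15.6/I = 0.000286239.
η_I = (∂Q/∂I)·(I/Q) = 0.000286239 × (54500/156.133) = 0.100.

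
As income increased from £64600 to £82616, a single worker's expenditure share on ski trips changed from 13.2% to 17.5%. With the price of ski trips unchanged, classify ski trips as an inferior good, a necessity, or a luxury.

The budget share rises as income rises, so η > 1.

luxury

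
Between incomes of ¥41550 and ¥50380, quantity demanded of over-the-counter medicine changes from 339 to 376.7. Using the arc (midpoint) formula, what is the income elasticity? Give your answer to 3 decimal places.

0.548

ΔQ = 376.7 − 339 = 37.7; midpoint Q̄ = (339 + 376.7)/2 = 357.85.
ΔI = 50380 − 41550 = 8830; midpoint Ī = (41550 + 50380)/2 = 45965.
η = (ΔQ/Q̄) ÷ (ΔI/Ī) = (37.7/357.85) ÷ (8830/45965) = 0.548.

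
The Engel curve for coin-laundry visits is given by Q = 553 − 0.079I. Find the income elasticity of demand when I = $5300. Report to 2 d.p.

-3.12

At I = 5300: Q = 134.300.
dQ/dI = −0.079.
η = (dQ/dI)·(I/Q) = -0.079 × (5300/134.300) = -3.12.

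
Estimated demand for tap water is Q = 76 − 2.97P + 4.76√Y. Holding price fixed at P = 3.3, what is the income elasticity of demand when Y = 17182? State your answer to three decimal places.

At P = 3.3, Y = 17182: Q = 690.140.
Holding P constant, ∂Q/∂Y = 4.76/(2√Y) = 0.0181568.
η_Y = (∂Q/∂Y)·(Y/Q) = 0.0181568 × (17182/690.140) = 0.452.

0.452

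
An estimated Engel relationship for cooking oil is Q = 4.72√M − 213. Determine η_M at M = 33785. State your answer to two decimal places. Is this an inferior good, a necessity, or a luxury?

At M = 33785: Q = 654.569.
dQ/dM = 4.72/(2√M) = 0.0128396 at this income.
η = (dQ/dM)·(M/Q) = 0.0128396 × (33785/654.569) = 0.66.
Since 0 < η < 1, the good is a necessity.

0.66 (necessity)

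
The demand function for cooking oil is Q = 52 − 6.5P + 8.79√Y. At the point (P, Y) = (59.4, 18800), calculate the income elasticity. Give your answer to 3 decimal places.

At P = 59.4, Y = 18800: Q = 871.124.
Holding P constant, ∂Q/∂Y = 8.79/(2√Y) = 0.0320538.
η_Y = (∂Q/∂Y)·(Y/Q) = 0.0320538 × (18800/871.124) = 0.692.

0.692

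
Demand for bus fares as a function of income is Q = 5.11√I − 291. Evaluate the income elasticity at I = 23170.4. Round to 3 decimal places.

0.799

At I = 23170.4: Q = 486.835.
dQ/dI = 5.11/(2√I) = 0.0167851 at this income.
η = (dQ/dI)·(I/Q) = 0.0167851 × (23170.4/486.835) = 0.799.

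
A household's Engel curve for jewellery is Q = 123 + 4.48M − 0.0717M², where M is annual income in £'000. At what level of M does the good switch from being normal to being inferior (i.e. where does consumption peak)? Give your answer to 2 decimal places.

dQ/dM = 4.48 − 0.1434M.
The good is inferior where dQ/dM < 0. Setting dQ/dM = 0 gives M = 4.48 / 0.1434 = 31.24.

31.24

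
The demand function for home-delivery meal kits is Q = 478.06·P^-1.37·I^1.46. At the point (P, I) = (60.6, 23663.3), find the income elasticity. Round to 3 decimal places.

For a multiplicative demand Q = A·P^α·I^β, the income elasticity is β everywhere.
Here β = 1.46, so η = 1.460.

1.460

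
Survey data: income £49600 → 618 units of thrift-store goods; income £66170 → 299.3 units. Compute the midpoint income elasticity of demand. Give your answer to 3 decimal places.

ΔQ = 299.3 − 618 = -318.7; midpoint Q̄ = (618 + 299.3)/2 = 458.65.
ΔI = 66170 − 49600 = 16570; midpoint Ī = (49600 + 66170)/2 = 57885.
η = (ΔQ/Q̄) ÷ (ΔI/Ī) = (-318.7/458.65) ÷ (16570/57885) = -2.427.

-2.427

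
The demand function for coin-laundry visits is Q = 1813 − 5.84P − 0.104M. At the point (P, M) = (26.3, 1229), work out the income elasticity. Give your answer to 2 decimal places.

-0.08

At P = 26.3, M = 1229: Q = 1531.592.
Holding P constant, ∂Q/∂M = −0.104.
η_M = (∂Q/∂M)·(M/Q) = -0.104 × (1229/1531.592) = -0.08.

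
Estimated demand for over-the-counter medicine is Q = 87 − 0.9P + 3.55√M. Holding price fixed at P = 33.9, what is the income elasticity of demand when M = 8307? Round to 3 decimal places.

0.426

At P = 33.9, M = 8307: Q = 380.047.
Holding P constant, ∂Q/∂M = 3.55/(2√M) = 0.0194749.
η_M = (∂Q/∂M)·(M/Q) = 0.0194749 × (8307/380.047) = 0.426.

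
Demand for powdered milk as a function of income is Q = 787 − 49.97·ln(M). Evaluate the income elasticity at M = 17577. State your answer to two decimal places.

At M = 17577: Q = 298.576.
dQ/dM = -49.97/M = -0.00284292 at this income.
η = (dQ/dM)·(M/Q) = -0.00284292 × (17577/298.576) = -0.17.

-0.17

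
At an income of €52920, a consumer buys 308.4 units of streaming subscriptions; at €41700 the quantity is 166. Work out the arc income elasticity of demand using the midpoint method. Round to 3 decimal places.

ΔQ = 166 − 308.4 = -142.4; midpoint Q̄ = (308.4 + 166)/2 = 237.2.
ΔI = 41700 − 52920 = -11220; midpoint Ī = (52920 + 41700)/2 = 47310.
η = (ΔQ/Q̄) ÷ (ΔI/Ī) = (-142.4/237.2) ÷ (-11220/47310) = 2.531.

2.531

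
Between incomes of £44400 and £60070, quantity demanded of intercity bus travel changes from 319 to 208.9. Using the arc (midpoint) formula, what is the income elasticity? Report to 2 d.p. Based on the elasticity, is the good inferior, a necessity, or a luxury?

ΔQ = 208.9 − 319 = -110.1; midpoint Q̄ = (319 + 208.9)/2 = 263.95.
ΔI = 60070 − 44400 = 15670; midpoint Ī = (44400 + 60070)/2 = 52235.
η = (ΔQ/Q̄) ÷ (ΔI/Ī) = (-110.1/263.95) ÷ (15670/52235) = -1.39.
η < 0 ⇒ inferior good.

-1.39 (inferior good)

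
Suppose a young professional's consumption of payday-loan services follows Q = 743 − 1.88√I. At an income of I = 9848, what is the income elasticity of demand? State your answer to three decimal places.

-0.168

At I = 9848: Q = 556.434.
dQ/dI = -1.88/(2√I) = -0.00947226 at this income.
η = (dQ/dI)·(I/Q) = -0.00947226 × (9848/556.434) = -0.168.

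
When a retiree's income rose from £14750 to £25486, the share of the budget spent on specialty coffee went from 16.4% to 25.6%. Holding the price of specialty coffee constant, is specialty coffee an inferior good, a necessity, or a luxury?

luxury

The budget share rises as income rises, so η > 1.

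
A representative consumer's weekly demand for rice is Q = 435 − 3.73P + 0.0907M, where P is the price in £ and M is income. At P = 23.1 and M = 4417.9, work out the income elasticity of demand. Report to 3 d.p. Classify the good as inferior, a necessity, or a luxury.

0.535 (necessity)

At P = 23.1, M = 4417.9: Q = 749.541.
Holding P constant, ∂Q/∂M = 0.0907.
η_M = (∂Q/∂M)·(M/Q) = 0.0907 × (4417.9/749.541) = 0.535.
Since 0 < η < 1, this is a necessity.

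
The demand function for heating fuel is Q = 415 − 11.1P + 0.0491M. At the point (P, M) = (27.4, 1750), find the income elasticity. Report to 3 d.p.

At P = 27.4, M = 1750: Q = 196.785.
Holding P constant, ∂Q/∂M = 0.0491.
η_M = (∂Q/∂M)·(M/Q) = 0.0491 × (1750/196.785) = 0.437.

0.437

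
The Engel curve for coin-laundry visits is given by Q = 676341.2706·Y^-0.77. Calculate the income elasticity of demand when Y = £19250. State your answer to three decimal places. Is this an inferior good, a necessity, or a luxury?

-0.770 (inferior good)

For Q = A·Y^β the income elasticity is constant and equal to β.
Here β = -0.77, so η = -0.770.
Since η < 0, the good is an inferior good.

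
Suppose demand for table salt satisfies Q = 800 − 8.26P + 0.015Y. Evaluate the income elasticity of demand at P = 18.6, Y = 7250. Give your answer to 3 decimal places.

At P = 18.6, Y = 7250: Q = 755.114.
Holding P constant, ∂Q/∂Y = 0.015.
η_Y = (∂Q/∂Y)·(Y/Q) = 0.015 × (7250/755.114) = 0.144.

0.144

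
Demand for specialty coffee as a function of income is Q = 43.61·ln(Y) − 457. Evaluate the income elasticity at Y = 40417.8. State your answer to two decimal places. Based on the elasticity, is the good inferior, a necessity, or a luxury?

At Y = 40417.8: Q = 5.572.
dQ/dY = 43.61/Y = 0.00107898 at this income.
η = (dQ/dY)·(Y/Q) = 0.00107898 × (40417.8/5.572) = 7.83.
Since η > 1, the good is a luxury.

7.83 (luxury)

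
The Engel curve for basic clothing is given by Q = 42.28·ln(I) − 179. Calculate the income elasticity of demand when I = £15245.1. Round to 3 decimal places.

0.185

At I = 15245.1: Q = 228.242.
dQ/dI = 42.28/I = 0.00277335 at this income.
η = (dQ/dI)·(I/Q) = 0.00277335 × (15245.1/228.242) = 0.185.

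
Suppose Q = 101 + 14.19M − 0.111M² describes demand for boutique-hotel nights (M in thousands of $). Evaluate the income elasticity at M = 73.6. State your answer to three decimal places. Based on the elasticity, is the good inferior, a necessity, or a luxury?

At M = 73.6: Q = 544.1014.
dQ/dM = 14.19 − 0.222M = -2.14920.
η = (dQ/dM)·(M/Q) = -2.14920 × (73.6/544.1014) = -0.291.
η < 0 ⇒ inferior good.

-0.291 (inferior good)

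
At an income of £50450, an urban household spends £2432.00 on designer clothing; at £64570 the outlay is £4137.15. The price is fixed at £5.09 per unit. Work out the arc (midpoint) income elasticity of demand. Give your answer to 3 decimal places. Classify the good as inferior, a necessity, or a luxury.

With a constant price, Q₁ = 2432.00/5.09 = 477.800 and Q₂ = 4137.15/5.09 = 812.800 (equivalently, work directly with expenditure since P cancels).
Midpoint %ΔQ = (4137.15 − 2432.00)/3284.58 = 0.51914; midpoint %ΔI = (64570 − 50450)/57510 = 0.24552.
η = 0.51914 / 0.24552 = 2.114.
η > 1 ⇒ luxury.

2.114 (luxury)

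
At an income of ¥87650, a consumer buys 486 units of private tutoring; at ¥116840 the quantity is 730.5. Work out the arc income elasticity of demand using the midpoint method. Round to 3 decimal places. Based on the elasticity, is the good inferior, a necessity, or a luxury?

ΔQ = 730.5 − 486 = 244.5; midpoint Q̄ = (486 + 730.5)/2 = 608.25.
ΔI = 116840 − 87650 = 29190; midpoint Ī = (87650 + 116840)/2 = 102245.
η = (ΔQ/Q̄) ÷ (ΔI/Ī) = (244.5/608.25) ÷ (29190/102245) = 1.408.
η > 1 ⇒ luxury.

1.408 (luxury)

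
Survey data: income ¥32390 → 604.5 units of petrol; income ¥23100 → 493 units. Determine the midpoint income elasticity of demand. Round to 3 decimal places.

0.607

ΔQ = 493 − 604.5 = -111.5; midpoint Q̄ = (604.5 + 493)/2 = 548.75.
ΔI = 23100 − 32390 = -9290; midpoint Ī = (32390 + 23100)/2 = 27745.
η = (ΔQ/Q̄) ÷ (ΔI/Ī) = (-111.5/548.75) ÷ (-9290/27745) = 0.607.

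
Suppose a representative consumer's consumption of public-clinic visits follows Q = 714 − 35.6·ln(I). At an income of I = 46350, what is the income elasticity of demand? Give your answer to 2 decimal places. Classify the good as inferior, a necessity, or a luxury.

-0.11 (inferior good)

At I = 46350: Q = 331.514.
dQ/dI = -35.6/I = -0.000768069 at this income.
η = (dQ/dI)·(I/Q) = -0.000768069 × (46350/331.514) = -0.11.
Since η < 0, the good is an inferior good.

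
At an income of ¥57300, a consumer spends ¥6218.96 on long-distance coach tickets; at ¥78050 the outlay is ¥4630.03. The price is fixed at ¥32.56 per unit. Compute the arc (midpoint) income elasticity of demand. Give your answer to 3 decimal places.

-0.955

With a constant price, Q₁ = 6218.96/32.56 = 191.000 and Q₂ = 4630.03/32.56 = 142.200 (equivalently, work directly with expenditure since P cancels).
Midpoint %ΔQ = (4630.03 − 6218.96)/5424.50 = -0.29292; midpoint %ΔI = (78050 − 57300)/67675 = 0.30661.
η = -0.29292 / 0.30661 = -0.955.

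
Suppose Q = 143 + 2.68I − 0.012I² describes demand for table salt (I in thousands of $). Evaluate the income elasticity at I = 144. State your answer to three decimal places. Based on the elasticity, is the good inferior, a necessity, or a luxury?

At I = 144: Q = 280.0880.
dQ/dI = 2.68 − 0.024I = -0.77600.
η = (dQ/dI)·(I/Q) = -0.77600 × (144/280.0880) = -0.399.
η < 0 ⇒ inferior good.

-0.399 (inferior good)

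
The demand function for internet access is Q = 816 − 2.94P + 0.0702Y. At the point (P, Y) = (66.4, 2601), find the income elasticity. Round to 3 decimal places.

At P = 66.4, Y = 2601: Q = 803.374.
Holding P constant, ∂Q/∂Y = 0.0702.
η_Y = (∂Q/∂Y)·(Y/Q) = 0.0702 × (2601/803.374) = 0.227.

0.227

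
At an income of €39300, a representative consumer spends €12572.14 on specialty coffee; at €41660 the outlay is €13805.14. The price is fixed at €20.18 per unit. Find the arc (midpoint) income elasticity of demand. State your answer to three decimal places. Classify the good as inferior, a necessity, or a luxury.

1.604 (luxury)

With a constant price, Q₁ = 12572.14/20.18 = 623.000 and Q₂ = 13805.14/20.18 = 684.100 (equivalently, work directly with expenditure since P cancels).
Midpoint %ΔQ = (13805.14 − 12572.14)/13188.64 = 0.09349; midpoint %ΔI = (41660 − 39300)/40480 = 0.05830.
η = 0.09349 / 0.05830 = 1.604.
η > 1 ⇒ luxury.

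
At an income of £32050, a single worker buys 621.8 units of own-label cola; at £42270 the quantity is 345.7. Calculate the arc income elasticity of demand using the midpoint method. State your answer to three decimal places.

ΔQ = 345.7 − 621.8 = -276.1; midpoint Q̄ = (621.8 + 345.7)/2 = 483.75.
ΔI = 42270 − 32050 = 10220; midpoint Ī = (32050 + 42270)/2 = 37160.
η = (ΔQ/Q̄) ÷ (ΔI/Ī) = (-276.1/483.75) ÷ (10220/37160) = -2.075.

-2.075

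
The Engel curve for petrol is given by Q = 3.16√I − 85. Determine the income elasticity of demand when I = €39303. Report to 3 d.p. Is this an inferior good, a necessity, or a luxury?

0.578 (necessity)

At I = 39303: Q = 541.470.
dQ/dI = 3.16/(2√I) = 0.00796974 at this income.
η = (dQ/dI)·(I/Q) = 0.00796974 × (39303/541.470) = 0.578.
Since 0 < η < 1, the good is a necessity.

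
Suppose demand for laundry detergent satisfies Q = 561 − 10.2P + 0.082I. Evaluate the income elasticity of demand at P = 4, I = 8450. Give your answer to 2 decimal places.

0.57

At P = 4, I = 8450: Q = 1213.100.
Holding P constant, ∂Q/∂I = 0.082.
η_I = (∂Q/∂I)·(I/Q) = 0.082 × (8450/1213.100) = 0.57.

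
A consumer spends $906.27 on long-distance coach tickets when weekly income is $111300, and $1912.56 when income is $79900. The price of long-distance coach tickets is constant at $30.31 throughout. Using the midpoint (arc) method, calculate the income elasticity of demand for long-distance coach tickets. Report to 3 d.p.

-2.174

With a constant price, Q₁ = 906.27/30.31 = 29.900 and Q₂ = 1912.56/30.31 = 63.100 (equivalently, work directly with expenditure since P cancels).
Midpoint %ΔQ = (1912.56 − 906.27)/1409.42 = 0.71398; midpoint %ΔI = (79900 − 111300)/95600 = -0.32845.
η = 0.71398 / -0.32845 = -2.174.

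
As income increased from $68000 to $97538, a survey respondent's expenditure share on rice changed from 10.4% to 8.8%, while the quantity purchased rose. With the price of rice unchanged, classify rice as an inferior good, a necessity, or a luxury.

Quantity rises but the budget share falls as income rises, so 0 < η < 1.

necessity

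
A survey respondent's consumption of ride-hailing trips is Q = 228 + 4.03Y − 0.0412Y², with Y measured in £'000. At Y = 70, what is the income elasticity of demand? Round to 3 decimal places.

-0.395

At Y = 70: Q = 308.2200.
dQ/dY = 4.03 − 0.0824Y = -1.73800.
η = (dQ/dY)·(Y/Q) = -1.73800 × (70/308.2200) = -0.395.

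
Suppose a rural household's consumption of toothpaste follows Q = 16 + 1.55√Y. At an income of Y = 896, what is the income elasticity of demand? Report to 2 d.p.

0.37

At Y = 896: Q = 62.397.
dQ/dY = 1.55/(2√Y) = 0.0258909 at this income.
η = (dQ/dY)·(Y/Q) = 0.0258909 × (896/62.397) = 0.37.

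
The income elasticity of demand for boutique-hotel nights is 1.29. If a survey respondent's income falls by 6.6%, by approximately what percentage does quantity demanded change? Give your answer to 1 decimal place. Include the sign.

%ΔQ ≈ η × %ΔI = 1.29 × (-6.6%) = -8.5%.

-8.5%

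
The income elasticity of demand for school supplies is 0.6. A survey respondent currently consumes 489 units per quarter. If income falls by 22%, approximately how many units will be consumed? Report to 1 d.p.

424.5

%ΔQ ≈ η × %ΔI = 0.6 × (-22%) = -13.2%.
New Q ≈ 489 × (1 − 0.132) = 424.5.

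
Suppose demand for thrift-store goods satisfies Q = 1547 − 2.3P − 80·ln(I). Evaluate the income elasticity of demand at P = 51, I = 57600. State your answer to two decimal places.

At P = 51, I = 57600: Q = 552.798.
Holding P constant, ∂Q/∂I = -80/I = -0.00138889.
η_I = (∂Q/∂I)·(I/Q) = -0.00138889 × (57600/552.798) = -0.14.

-0.14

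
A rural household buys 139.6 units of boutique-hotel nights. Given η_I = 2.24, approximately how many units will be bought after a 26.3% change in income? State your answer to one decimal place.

221.8

%ΔQ ≈ η × %ΔI = 2.24 × 26.3% = 58.912%.
New Q ≈ 139.6 × (1 + 0.58912) = 221.8.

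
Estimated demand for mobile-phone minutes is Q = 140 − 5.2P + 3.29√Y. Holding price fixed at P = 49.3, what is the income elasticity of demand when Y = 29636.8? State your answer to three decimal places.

0.629

At P = 49.3, Y = 29636.8: Q = 450.025.
Holding P constant, ∂Q/∂Y = 3.29/(2√Y) = 0.00955543.
η_Y = (∂Q/∂Y)·(Y/Q) = 0.00955543 × (29636.8/450.025) = 0.629.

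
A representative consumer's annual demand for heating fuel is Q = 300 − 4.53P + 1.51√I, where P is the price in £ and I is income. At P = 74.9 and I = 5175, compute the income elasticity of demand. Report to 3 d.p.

At P = 74.9, I = 5175: Q = 69.329.
Holding P constant, ∂Q/∂I = 1.51/(2√I) = 0.0104952.
η_I = (∂Q/∂I)·(I/Q) = 0.0104952 × (5175/69.329) = 0.783.

0.783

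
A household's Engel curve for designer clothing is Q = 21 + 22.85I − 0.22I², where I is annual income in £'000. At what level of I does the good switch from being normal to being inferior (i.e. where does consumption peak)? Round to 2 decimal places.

51.93

dQ/dI = 22.85 − 0.44I.
The good is inferior where dQ/dI < 0. Setting dQ/dI = 0 gives I = 22.85 / 0.44 = 51.93.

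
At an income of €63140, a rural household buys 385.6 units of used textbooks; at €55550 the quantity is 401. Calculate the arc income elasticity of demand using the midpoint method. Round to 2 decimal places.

-0.31

ΔQ = 401 − 385.6 = 15.4; midpoint Q̄ = (385.6 + 401)/2 = 393.3.
ΔI = 55550 − 63140 = -7590; midpoint Ī = (63140 + 55550)/2 = 59345.
η = (ΔQ/Q̄) ÷ (ΔI/Ī) = (15.4/393.3) ÷ (-7590/59345) = -0.31.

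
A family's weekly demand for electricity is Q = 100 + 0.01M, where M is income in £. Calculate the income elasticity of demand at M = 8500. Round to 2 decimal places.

At M = 8500: Q = 185.000.
dQ/dM = 0.01.
η = (dQ/dM)·(M/Q) = 0.01 × (8500/185.000) = 0.46.

0.46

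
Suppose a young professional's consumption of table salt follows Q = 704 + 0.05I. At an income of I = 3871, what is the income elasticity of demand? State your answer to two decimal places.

0.22

At I = 3871: Q = 897.550.
dQ/dI = 0.05.
η = (dQ/dI)·(I/Q) = 0.05 × (3871/897.550) = 0.22.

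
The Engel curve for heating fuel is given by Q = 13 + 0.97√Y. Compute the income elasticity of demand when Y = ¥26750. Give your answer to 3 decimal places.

0.462

At Y = 26750: Q = 171.648.
dQ/dY = 0.97/(2√Y) = 0.00296538 at this income.
η = (dQ/dY)·(Y/Q) = 0.00296538 × (26750/171.648) = 0.462.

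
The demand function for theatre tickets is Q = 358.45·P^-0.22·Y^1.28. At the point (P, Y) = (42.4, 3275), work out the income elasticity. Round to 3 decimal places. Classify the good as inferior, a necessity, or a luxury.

1.280 (luxury)

For a multiplicative demand Q = A·P^α·Y^β, the income elasticity is β everywhere.
Here β = 1.28, so η = 1.280.
Since η > 1, this is a luxury.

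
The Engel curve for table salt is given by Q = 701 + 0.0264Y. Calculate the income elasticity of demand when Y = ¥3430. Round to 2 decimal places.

At Y = 3430: Q = 791.552.
dQ/dY = 0.0264.
η = (dQ/dY)·(Y/Q) = 0.0264 × (3430/791.552) = 0.11.

0.11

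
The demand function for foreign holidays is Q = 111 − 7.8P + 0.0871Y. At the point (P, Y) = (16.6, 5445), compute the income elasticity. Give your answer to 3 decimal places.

1.041

At P = 16.6, Y = 5445: Q = 455.780.
Holding P constant, ∂Q/∂Y = 0.0871.
η_Y = (∂Q/∂Y)·(Y/Q) = 0.0871 × (5445/455.780) = 1.041.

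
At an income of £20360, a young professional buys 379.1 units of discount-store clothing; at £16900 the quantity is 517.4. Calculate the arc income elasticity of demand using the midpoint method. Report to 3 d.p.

-1.661

ΔQ = 517.4 − 379.1 = 138.3; midpoint Q̄ = (379.1 + 517.4)/2 = 448.25.
ΔI = 16900 − 20360 = -3460; midpoint Ī = (20360 + 16900)/2 = 18630.
η = (ΔQ/Q̄) ÷ (ΔI/Ī) = (138.3/448.25) ÷ (-3460/18630) = -1.661.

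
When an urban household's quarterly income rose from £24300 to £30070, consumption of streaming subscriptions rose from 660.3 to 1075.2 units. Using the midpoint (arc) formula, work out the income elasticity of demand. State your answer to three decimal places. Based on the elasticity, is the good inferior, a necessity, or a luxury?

2.253 (luxury)

ΔQ = 1075.2 − 660.3 = 414.9; midpoint Q̄ = (660.3 + 1075.2)/2 = 867.75.
ΔI = 30070 − 24300 = 5770; midpoint Ī = (24300 + 30070)/2 = 27185.
η = (ΔQ/Q̄) ÷ (ΔI/Ī) = (414.9/867.75) ÷ (5770/27185) = 2.253.
η > 1 ⇒ luxury.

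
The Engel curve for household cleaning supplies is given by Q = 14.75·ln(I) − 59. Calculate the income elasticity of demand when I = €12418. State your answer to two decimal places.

At I = 12418: Q = 80.047.
dQ/dI = 14.75/I = 0.00118779 at this income.
η = (dQ/dI)·(I/Q) = 0.00118779 × (12418/80.047) = 0.18.

0.18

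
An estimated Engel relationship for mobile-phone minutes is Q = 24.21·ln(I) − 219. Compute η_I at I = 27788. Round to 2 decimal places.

At I = 27788: Q = 28.725.
dQ/dI = 24.21/I = 0.000871239 at this income.
η = (dQ/dI)·(I/Q) = 0.000871239 × (27788/28.725) = 0.84.

0.84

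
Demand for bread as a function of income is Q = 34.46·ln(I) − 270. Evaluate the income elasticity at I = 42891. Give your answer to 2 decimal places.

0.35

At I = 42891: Q = 97.565.
dQ/dI = 34.46/I = 0.000803432 at this income.
η = (dQ/dI)·(I/Q) = 0.000803432 × (42891/97.565) = 0.35.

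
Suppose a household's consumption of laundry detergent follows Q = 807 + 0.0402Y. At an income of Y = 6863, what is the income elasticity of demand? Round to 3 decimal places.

0.255

At Y = 6863: Q = 1082.893.
dQ/dY = 0.0402.
η = (dQ/dY)·(Y/Q) = 0.0402 × (6863/1082.893) = 0.255.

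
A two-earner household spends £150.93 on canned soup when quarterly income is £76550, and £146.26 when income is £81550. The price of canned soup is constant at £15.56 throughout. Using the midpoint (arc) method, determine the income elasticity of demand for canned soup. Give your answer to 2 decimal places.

With a constant price, Q₁ = 150.93/15.56 = 9.700 and Q₂ = 146.26/15.56 = 9.400 (equivalently, work directly with expenditure since P cancels).
Midpoint %ΔQ = (146.26 − 150.93)/148.60 = -0.03143; midpoint %ΔI = (81550 − 76550)/79050 = 0.06325.
η = -0.03143 / 0.06325 = -0.50.

-0.50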